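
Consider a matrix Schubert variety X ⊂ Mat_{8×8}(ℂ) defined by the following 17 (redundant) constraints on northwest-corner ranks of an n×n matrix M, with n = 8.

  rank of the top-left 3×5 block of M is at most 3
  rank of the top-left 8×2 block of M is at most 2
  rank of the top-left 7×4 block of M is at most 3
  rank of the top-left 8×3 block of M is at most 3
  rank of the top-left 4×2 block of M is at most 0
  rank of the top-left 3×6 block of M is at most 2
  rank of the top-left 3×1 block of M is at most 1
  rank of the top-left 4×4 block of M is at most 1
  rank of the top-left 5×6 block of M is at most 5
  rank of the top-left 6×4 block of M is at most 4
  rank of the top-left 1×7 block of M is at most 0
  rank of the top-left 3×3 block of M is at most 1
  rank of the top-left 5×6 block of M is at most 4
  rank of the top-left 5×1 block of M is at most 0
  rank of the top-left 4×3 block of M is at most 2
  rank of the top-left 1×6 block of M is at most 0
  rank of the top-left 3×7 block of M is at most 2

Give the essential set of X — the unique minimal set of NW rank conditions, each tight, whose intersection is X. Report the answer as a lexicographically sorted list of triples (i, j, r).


Computing R[i][j] = min implied NW-rank bound (n=8, 17 conditions):

  0 0 0 0 0 0 0 1
  0 0 1 1 1 1 1 2
  0 0 1 1 2 2 2 3
  0 0 1 1 2 3 3 4
  0 1 2 2 3 4 4 5
  1 2 3 3 4 5 5 6
  1 2 3 3 4 5 6 7
  1 2 3 4 5 6 7 8

second differences of R give the permutation w = (8, 3, 5, 6, 2, 1, 7, 4).

|D(w)|=17, |Ess(w)|=5:

[(1, 7, 0), (4, 2, 0), (4, 4, 1), (5, 1, 0), (7, 4, 3)]


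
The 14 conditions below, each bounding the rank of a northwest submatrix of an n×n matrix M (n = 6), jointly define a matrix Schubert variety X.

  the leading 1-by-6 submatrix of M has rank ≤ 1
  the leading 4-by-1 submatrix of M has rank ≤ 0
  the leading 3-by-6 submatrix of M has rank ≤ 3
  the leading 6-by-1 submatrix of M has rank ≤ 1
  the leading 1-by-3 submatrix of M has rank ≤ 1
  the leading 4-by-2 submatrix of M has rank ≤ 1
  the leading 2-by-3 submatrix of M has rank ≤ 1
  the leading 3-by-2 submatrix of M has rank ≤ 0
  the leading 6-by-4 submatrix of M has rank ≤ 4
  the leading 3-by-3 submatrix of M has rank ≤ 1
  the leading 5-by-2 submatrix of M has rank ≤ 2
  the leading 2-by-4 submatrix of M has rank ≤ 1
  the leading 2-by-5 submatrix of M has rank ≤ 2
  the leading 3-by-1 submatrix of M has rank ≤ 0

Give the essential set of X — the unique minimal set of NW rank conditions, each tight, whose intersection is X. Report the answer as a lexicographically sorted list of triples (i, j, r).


Propagating the 14 rank bounds to every northwest block:

  row 1: 0 | 0 | 1 | 1 | 1 | 1
  row 2: 0 | 0 | 1 | 1 | 2 | 2
  row 3: 0 | 0 | 1 | 2 | 3 | 3
  row 4: 0 | 1 | 2 | 3 | 4 | 4
  row 5: 1 | 2 | 3 | 4 | 5 | 5
  row 6: 1 | 2 | 3 | 4 | 5 | 6

reading off 1-entries of Δ²R: w = (3, 5, 4, 2, 1, 6).

Rothe diagram D(w) (8 cells), 3 SE-corners (essential conditions):

[(2, 4, 1), (3, 2, 0), (4, 1, 0)]


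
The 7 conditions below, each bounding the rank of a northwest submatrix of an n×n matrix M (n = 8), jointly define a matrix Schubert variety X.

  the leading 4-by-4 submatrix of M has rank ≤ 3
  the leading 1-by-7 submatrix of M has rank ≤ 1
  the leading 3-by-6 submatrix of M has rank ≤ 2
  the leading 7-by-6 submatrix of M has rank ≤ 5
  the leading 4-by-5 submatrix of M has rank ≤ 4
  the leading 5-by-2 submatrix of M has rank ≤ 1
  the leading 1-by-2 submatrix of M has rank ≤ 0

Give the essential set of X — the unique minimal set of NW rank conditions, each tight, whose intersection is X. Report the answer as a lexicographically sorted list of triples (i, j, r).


Computing R[i][j] = min implied NW-rank bound (n=8, 7 conditions):

  i=1: 0, 0, 1, 1, 1, 1, 1, 1
  i=2: 1, 1, 2, 2, 2, 2, 2, 2
  i=3: 1, 1, 2, 2, 2, 2, 3, 3
  i=4: 1, 1, 2, 3, 3, 3, 4, 4
  i=5: 1, 1, 2, 3, 4, 4, 5, 5
  i=6: 1, 2, 3, 4, 5, 5, 6, 6
  i=7: 1, 2, 3, 4, 5, 5, 6, 7
  i=8: 1, 2, 3, 4, 5, 6, 7, 8

second differences of R give the permutation w = (3, 1, 7, 4, 5, 2, 8, 6).

Rothe diagram D(w) (9 cells), 4 SE-corners (essential conditions):

[(1, 2, 0), (3, 6, 2), (5, 2, 1), (7, 6, 5)]


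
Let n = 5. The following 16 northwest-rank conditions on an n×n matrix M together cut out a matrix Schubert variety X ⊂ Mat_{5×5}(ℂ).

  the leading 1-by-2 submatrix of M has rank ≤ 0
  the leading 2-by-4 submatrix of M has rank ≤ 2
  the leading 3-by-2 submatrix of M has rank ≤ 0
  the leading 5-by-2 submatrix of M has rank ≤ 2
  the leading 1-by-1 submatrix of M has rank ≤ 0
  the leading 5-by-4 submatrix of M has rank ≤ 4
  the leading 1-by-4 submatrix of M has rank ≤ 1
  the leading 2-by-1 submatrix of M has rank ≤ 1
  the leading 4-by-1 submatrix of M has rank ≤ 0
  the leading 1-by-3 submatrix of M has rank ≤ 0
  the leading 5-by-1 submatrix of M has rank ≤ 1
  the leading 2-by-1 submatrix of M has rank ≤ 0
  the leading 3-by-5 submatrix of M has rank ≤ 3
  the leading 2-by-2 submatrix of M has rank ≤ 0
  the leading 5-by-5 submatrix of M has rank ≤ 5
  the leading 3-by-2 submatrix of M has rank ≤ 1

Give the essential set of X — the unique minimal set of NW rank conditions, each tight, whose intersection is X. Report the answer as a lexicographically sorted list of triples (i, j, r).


Rank table r_w(5×5) implied by the 16 constraints:

  0 0 0 1 1
  0 0 1 2 2
  0 0 1 2 3
  0 1 2 3 4
  1 2 3 4 5

giving w = (4, 3, 5, 2, 1) via Δ²R.

|D(w)|=8, |Ess(w)|=3:

[(1, 3, 0), (3, 2, 0), (4, 1, 0)]


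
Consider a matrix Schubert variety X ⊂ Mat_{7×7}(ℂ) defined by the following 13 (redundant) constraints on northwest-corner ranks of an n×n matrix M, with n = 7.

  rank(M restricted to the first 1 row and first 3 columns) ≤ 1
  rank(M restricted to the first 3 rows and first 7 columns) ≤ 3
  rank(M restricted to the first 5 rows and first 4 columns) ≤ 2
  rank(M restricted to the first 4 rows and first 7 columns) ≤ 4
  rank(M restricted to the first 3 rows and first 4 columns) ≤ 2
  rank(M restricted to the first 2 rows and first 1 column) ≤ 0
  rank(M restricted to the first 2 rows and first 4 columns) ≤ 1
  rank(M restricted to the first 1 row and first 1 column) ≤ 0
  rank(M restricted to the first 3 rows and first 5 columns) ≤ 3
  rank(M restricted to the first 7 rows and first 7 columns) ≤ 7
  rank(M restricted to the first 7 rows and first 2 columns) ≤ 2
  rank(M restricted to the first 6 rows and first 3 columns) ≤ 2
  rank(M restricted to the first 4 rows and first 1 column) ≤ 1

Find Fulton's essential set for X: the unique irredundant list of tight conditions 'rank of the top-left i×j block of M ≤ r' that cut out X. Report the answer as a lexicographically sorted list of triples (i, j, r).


Rank table r_w(7×7) implied by the 13 constraints:

  0, 1, 1, 1, 1, 1, 1
  0, 1, 1, 1, 2, 2, 2
  1, 2, 2, 2, 3, 3, 3
  1, 2, 2, 2, 3, 4, 4
  1, 2, 2, 2, 3, 4, 5
  1, 2, 2, 3, 4, 5, 6
  1, 2, 3, 4, 5, 6, 7

hence w(1..7) = (2, 5, 1, 6, 7, 4, 3).

D(w) has 9 cells with 4 SE-corners; essential set:

[(2, 1, 0), (2, 4, 1), (5, 4, 2), (6, 3, 2)]


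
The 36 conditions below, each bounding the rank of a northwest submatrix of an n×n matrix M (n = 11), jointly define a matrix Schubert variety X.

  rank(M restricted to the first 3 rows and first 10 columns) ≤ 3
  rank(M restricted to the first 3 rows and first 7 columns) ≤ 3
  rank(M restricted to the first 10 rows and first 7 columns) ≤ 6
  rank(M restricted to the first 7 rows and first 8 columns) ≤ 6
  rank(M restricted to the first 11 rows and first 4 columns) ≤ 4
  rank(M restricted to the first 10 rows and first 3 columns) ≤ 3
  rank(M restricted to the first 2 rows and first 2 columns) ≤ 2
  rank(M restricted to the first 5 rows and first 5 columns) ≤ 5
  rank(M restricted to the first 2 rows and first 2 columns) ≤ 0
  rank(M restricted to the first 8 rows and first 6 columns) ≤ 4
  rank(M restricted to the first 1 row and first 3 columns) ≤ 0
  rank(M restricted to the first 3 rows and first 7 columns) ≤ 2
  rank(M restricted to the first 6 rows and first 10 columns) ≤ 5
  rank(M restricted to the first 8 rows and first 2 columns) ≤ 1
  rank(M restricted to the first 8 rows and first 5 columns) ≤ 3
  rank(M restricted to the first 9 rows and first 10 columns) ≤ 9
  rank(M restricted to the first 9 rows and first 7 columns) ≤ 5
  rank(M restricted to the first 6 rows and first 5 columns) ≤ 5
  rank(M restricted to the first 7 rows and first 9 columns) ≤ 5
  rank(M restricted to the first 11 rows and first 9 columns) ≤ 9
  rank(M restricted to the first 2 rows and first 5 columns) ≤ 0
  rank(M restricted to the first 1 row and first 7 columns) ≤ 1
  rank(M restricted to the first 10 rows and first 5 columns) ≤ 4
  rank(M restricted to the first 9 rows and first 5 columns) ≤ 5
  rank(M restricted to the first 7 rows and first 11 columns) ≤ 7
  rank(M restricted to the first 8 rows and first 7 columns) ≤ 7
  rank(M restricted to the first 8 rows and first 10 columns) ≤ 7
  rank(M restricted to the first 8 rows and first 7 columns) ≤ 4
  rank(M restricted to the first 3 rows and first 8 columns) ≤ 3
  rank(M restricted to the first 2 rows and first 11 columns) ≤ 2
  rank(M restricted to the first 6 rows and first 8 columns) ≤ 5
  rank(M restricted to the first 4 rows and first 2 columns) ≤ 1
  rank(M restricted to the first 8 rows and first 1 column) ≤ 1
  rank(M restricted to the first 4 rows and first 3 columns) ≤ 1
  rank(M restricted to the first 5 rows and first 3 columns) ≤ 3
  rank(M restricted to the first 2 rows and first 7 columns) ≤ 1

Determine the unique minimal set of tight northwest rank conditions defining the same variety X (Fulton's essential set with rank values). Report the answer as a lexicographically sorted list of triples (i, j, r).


Recovering R(i,j) via the rank-extension bound from the 36 conditions:

  i=1: 0 | 0 | 0 | 0 | 0 | 1 | 1 | 1 | 1 | 1 | 1
  i=2: 0 | 0 | 0 | 0 | 0 | 1 | 1 | 2 | 2 | 2 | 2
  i=3: 1 | 1 | 1 | 1 | 1 | 2 | 2 | 3 | 3 | 3 | 3
  i=4: 1 | 1 | 1 | 2 | 2 | 3 | 3 | 4 | 4 | 4 | 4
  i=5: 1 | 1 | 2 | 3 | 3 | 4 | 4 | 5 | 5 | 5 | 5
  i=6: 1 | 1 | 2 | 3 | 3 | 4 | 4 | 5 | 5 | 5 | 6
  i=7: 1 | 1 | 2 | 3 | 3 | 4 | 4 | 5 | 5 | 6 | 7
  i=8: 1 | 1 | 2 | 3 | 3 | 4 | 4 | 5 | 6 | 7 | 8
  i=9: 1 | 2 | 3 | 4 | 4 | 5 | 5 | 6 | 7 | 8 | 9
  i=10: 1 | 2 | 3 | 4 | 4 | 5 | 6 | 7 | 8 | 9 | 10
  i=11: 1 | 2 | 3 | 4 | 5 | 6 | 7 | 8 | 9 | 10 | 11

the unique w with this rank table is (6, 8, 1, 4, 3, 11, 10, 9, 2, 7, 5).

9 SE-corners of the 27-cell Rothe diagram give Ess(w):

[(2, 5, 0), (2, 7, 1), (4, 3, 1), (6, 10, 5), (7, 9, 5), (8, 2, 1), (8, 5, 3), (8, 7, 4), (10, 5, 4)]


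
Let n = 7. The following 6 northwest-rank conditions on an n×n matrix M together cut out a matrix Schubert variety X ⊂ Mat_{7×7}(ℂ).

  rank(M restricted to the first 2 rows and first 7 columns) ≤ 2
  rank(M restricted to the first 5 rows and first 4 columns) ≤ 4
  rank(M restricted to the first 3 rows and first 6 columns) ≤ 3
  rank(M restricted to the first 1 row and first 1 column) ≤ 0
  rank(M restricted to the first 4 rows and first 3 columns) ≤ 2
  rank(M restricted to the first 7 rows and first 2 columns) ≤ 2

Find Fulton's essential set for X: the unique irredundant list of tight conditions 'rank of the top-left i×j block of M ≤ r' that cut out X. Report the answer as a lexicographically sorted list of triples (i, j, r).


Reconstructing r_w from the 6 given conditions:

  i=1: 0, 1, 1, 1, 1, 1, 1
  i=2: 1, 2, 2, 2, 2, 2, 2
  i=3: 1, 2, 2, 3, 3, 3, 3
  i=4: 1, 2, 2, 3, 4, 4, 4
  i=5: 1, 2, 3, 4, 5, 5, 5
  i=6: 1, 2, 3, 4, 5, 6, 6
  i=7: 1, 2, 3, 4, 5, 6, 7

giving w = (2, 1, 4, 5, 3, 6, 7) via Δ²R.

D(w) has 3 cells with 2 SE-corners; essential set:

[(1, 1, 0), (4, 3, 2)]


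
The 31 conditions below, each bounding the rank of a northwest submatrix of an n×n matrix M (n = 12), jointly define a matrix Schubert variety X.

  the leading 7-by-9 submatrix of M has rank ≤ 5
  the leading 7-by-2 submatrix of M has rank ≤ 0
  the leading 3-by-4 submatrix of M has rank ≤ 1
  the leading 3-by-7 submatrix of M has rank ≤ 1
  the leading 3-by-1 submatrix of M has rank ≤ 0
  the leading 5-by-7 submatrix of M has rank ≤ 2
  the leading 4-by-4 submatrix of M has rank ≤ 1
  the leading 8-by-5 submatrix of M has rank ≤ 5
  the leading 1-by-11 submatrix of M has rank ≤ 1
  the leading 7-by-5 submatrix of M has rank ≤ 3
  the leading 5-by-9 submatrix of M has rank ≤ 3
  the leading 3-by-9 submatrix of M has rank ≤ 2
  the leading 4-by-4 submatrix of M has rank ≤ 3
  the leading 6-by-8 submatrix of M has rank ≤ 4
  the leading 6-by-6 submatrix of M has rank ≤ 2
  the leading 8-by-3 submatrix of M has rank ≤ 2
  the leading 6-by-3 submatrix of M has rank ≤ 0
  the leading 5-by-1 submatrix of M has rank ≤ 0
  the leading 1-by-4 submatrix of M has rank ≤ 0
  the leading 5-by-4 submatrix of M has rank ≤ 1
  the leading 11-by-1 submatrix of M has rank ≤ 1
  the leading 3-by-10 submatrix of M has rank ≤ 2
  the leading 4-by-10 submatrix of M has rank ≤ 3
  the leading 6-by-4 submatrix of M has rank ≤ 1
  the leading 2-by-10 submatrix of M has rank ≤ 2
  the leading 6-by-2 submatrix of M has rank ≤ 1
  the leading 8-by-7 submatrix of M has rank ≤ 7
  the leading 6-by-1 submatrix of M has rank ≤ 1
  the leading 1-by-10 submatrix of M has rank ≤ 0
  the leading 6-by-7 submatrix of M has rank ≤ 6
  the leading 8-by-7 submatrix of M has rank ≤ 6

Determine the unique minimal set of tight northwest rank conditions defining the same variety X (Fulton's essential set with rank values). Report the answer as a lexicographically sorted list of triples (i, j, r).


Propagating the 31 rank bounds to every northwest block:

  row 1: 0 0 0 0 0 0 0 0 0 0 1 1
  row 2: 0 0 0 1 1 1 1 1 1 1 2 2
  row 3: 0 0 0 1 1 1 1 2 2 2 3 3
  row 4: 0 0 0 1 2 2 2 3 3 3 4 4
  row 5: 0 0 0 1 2 2 2 3 3 4 5 5
  row 6: 0 0 0 1 2 2 3 4 4 5 6 6
  row 7: 0 0 1 2 3 3 4 5 5 6 7 7
  row 8: 1 1 2 3 4 4 5 6 6 7 8 8
  row 9: 1 2 3 4 5 5 6 7 7 8 9 9
  row 10: 1 2 3 4 5 6 7 8 8 9 10 10
  row 11: 1 2 3 4 5 6 7 8 9 10 11 11
  row 12: 1 2 3 4 5 6 7 8 9 10 11 12

hence w(1..12) = (11, 4, 8, 5, 10, 7, 3, 1, 2, 6, 9, 12).

ℓ(w)=34; the 7 essential cells (i,j,r):

[(1, 10, 0), (3, 7, 1), (5, 7, 2), (5, 9, 3), (6, 3, 0), (6, 6, 2), (7, 2, 0)]


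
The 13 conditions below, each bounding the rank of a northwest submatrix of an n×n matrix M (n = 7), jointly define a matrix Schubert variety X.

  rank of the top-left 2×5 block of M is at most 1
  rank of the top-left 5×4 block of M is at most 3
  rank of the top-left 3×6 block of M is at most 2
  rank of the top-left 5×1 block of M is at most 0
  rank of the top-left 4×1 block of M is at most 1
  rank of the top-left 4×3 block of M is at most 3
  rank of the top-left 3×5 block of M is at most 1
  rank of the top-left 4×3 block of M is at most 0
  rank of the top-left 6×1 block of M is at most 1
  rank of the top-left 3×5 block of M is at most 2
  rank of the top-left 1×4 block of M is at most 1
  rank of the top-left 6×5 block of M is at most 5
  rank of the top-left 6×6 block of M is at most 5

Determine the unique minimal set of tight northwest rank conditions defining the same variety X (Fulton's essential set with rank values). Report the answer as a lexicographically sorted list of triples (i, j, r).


Rank table r_w(7×7) implied by the 13 constraints:

  i=1: 0 | 0 | 0 | 1 | 1 | 1 | 1
  i=2: 0 | 0 | 0 | 1 | 1 | 2 | 2
  i=3: 0 | 0 | 0 | 1 | 1 | 2 | 3
  i=4: 0 | 0 | 0 | 1 | 2 | 3 | 4
  i=5: 0 | 1 | 1 | 2 | 3 | 4 | 5
  i=6: 1 | 2 | 2 | 3 | 4 | 5 | 6
  i=7: 1 | 2 | 3 | 4 | 5 | 6 | 7

giving w = (4, 6, 7, 5, 2, 1, 3) via Δ²R.

D(w) has 15 cells with 3 SE-corners; essential set:

[(3, 5, 1), (4, 3, 0), (5, 1, 0)]


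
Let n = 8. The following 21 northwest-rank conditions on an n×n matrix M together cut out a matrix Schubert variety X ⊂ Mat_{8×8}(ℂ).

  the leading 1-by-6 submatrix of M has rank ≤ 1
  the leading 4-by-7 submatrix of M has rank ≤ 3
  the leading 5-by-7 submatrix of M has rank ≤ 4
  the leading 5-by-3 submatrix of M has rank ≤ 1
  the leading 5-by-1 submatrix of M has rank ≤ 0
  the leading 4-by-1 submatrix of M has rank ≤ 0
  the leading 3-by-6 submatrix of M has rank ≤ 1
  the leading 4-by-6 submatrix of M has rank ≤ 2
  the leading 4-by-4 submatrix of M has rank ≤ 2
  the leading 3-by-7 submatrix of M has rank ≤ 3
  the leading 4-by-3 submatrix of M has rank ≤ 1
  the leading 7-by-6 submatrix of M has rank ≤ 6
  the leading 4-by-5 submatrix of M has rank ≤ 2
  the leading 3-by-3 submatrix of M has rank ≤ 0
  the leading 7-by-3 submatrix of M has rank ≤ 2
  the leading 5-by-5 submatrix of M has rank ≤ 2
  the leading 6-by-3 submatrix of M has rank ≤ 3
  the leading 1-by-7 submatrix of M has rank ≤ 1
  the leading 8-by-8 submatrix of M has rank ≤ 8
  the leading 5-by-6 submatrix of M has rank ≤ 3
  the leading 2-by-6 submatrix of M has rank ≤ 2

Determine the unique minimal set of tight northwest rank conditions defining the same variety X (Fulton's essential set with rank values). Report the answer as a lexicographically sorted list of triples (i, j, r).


The tightest implied rank at each (i,j), from the 21 conditions:

  i=1: 0 | 0 | 0 | 1 | 1 | 1 | 1 | 1
  i=2: 0 | 0 | 0 | 1 | 1 | 1 | 2 | 2
  i=3: 0 | 0 | 0 | 1 | 1 | 1 | 2 | 3
  i=4: 0 | 1 | 1 | 2 | 2 | 2 | 3 | 4
  i=5: 0 | 1 | 1 | 2 | 2 | 3 | 4 | 5
  i=6: 1 | 2 | 2 | 3 | 3 | 4 | 5 | 6
  i=7: 1 | 2 | 2 | 3 | 4 | 5 | 6 | 7
  i=8: 1 | 2 | 3 | 4 | 5 | 6 | 7 | 8

reading off 1-entries of Δ²R: w = (4, 7, 8, 2, 6, 1, 5, 3).

6 SE-corners of the 18-cell Rothe diagram give Ess(w):

[(3, 3, 0), (3, 6, 1), (5, 1, 0), (5, 3, 1), (5, 5, 2), (7, 3, 2)]


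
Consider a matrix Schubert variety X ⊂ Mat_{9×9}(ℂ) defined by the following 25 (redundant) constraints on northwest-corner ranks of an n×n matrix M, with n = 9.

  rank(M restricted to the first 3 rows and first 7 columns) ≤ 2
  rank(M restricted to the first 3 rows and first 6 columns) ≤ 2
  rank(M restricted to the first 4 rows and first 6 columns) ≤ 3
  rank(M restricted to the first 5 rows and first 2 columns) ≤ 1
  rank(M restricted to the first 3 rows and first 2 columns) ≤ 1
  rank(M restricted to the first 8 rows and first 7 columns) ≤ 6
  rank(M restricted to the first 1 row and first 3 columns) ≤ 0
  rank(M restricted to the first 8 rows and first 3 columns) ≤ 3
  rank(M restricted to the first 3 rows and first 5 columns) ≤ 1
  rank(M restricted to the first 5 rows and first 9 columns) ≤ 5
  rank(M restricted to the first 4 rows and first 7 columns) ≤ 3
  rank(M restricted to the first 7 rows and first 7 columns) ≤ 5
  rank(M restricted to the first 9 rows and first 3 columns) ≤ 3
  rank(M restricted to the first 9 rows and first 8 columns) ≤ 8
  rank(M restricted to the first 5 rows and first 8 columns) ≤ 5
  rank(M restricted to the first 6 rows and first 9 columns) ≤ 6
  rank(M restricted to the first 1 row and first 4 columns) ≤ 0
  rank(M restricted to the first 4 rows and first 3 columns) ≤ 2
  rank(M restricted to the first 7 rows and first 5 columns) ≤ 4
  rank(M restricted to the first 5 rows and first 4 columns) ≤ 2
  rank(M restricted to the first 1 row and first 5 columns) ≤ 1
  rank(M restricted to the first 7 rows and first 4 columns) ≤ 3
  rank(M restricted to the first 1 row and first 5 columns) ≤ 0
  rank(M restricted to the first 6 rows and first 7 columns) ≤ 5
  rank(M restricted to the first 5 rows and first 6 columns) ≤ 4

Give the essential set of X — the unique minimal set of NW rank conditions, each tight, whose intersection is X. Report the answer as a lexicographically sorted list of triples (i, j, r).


The tightest implied rank at each (i,j), from the 25 conditions:

  0, 0, 0, 0, 0, 1, 1, 1, 1
  1, 1, 1, 1, 1, 2, 2, 2, 2
  1, 1, 1, 1, 1, 2, 2, 3, 3
  1, 1, 2, 2, 2, 3, 3, 4, 4
  1, 1, 2, 2, 3, 4, 4, 5, 5
  1, 2, 3, 3, 4, 5, 5, 6, 6
  1, 2, 3, 3, 4, 5, 5, 6, 7
  1, 2, 3, 4, 5, 6, 6, 7, 8
  1, 2, 3, 4, 5, 6, 7, 8, 9

giving w = (6, 1, 8, 3, 5, 2, 9, 4, 7) via Δ²R.

|D(w)|=15, |Ess(w)|=7:

[(1, 5, 0), (3, 5, 1), (3, 7, 2), (5, 2, 1), (5, 4, 2), (7, 4, 3), (7, 7, 5)]


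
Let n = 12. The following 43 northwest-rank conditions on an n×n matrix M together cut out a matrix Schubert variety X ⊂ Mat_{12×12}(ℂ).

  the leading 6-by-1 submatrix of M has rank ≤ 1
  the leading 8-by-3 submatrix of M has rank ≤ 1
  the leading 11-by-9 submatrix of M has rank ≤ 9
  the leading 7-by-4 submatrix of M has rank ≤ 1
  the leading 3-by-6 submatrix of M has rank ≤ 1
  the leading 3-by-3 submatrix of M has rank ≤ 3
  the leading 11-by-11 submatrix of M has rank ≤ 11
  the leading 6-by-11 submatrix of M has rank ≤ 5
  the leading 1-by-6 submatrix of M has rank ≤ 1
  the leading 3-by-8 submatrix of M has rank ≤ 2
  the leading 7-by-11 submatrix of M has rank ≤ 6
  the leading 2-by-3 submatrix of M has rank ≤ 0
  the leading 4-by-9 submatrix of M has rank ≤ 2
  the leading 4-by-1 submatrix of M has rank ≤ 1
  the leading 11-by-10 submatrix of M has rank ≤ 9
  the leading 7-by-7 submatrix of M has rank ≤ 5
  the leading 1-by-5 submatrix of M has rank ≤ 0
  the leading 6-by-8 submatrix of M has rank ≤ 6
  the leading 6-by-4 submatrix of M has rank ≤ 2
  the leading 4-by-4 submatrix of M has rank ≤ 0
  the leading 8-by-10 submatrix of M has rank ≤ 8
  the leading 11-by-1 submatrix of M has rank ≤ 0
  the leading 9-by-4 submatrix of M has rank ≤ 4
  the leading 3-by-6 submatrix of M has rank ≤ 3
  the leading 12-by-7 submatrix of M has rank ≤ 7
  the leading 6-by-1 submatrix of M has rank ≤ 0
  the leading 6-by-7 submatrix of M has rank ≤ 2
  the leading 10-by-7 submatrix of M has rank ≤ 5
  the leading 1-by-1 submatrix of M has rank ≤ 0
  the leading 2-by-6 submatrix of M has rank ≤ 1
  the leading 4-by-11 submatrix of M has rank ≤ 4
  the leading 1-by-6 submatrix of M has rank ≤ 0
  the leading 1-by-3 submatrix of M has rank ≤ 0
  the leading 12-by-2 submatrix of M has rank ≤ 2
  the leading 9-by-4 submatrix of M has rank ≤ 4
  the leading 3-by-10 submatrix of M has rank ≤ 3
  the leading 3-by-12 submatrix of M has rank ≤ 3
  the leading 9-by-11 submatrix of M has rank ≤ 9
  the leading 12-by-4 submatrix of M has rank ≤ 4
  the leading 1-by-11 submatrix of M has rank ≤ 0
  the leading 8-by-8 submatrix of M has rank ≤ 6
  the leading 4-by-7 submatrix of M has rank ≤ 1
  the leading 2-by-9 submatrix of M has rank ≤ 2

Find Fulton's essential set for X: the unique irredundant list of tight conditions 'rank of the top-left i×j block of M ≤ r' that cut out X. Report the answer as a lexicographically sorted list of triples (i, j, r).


The tightest implied rank at each (i,j), from the 43 conditions:

  R[1]: 0, 0, 0, 0, 0, 0, 0, 0, 0, 0, 0, 1
  R[2]: 0, 0, 0, 0, 1, 1, 1, 1, 1, 1, 1, 2
  R[3]: 0, 0, 0, 0, 1, 1, 1, 2, 2, 2, 2, 3
  R[4]: 0, 0, 0, 0, 1, 1, 1, 2, 2, 3, 3, 4
  R[5]: 0, 1, 1, 1, 2, 2, 2, 3, 3, 4, 4, 5
  R[6]: 0, 1, 1, 1, 2, 2, 2, 3, 4, 5, 5, 6
  R[7]: 0, 1, 1, 1, 2, 3, 3, 4, 5, 6, 6, 7
  R[8]: 0, 1, 1, 2, 3, 4, 4, 5, 6, 7, 7, 8
  R[9]: 0, 1, 2, 3, 4, 5, 5, 6, 7, 8, 8, 9
  R[10]: 0, 1, 2, 3, 4, 5, 5, 6, 7, 8, 9, 10
  R[11]: 0, 1, 2, 3, 4, 5, 6, 7, 8, 9, 10, 11
  R[12]: 1, 2, 3, 4, 5, 6, 7, 8, 9, 10, 11, 12

so w = (12, 5, 8, 10, 2, 9, 6, 4, 3, 11, 7, 1).

D(w) has 43 cells with 9 SE-corners; essential set:

[(1, 11, 0), (4, 4, 0), (4, 7, 1), (4, 9, 2), (6, 7, 2), (7, 4, 1), (8, 3, 1), (10, 7, 5), (11, 1, 0)]


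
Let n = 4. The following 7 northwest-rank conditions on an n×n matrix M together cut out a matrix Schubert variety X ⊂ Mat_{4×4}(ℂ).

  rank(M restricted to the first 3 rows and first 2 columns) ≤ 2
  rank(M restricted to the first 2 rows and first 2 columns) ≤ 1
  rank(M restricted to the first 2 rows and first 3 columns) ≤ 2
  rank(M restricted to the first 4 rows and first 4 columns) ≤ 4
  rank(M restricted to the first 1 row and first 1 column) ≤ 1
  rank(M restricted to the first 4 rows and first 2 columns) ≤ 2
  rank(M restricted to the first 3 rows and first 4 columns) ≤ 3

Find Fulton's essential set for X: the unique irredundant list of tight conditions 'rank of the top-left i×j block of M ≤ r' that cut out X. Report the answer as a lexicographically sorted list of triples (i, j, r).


Rank table r_w(4×4) implied by the 7 constraints:

  i=1: 1, 1, 1, 1
  i=2: 1, 1, 2, 2
  i=3: 1, 2, 3, 3
  i=4: 1, 2, 3, 4

the unique w with this rank table is (1, 3, 2, 4).

1 SE-corner of the 1-cell Rothe diagram gives Ess(w):

[(2, 2, 1)]


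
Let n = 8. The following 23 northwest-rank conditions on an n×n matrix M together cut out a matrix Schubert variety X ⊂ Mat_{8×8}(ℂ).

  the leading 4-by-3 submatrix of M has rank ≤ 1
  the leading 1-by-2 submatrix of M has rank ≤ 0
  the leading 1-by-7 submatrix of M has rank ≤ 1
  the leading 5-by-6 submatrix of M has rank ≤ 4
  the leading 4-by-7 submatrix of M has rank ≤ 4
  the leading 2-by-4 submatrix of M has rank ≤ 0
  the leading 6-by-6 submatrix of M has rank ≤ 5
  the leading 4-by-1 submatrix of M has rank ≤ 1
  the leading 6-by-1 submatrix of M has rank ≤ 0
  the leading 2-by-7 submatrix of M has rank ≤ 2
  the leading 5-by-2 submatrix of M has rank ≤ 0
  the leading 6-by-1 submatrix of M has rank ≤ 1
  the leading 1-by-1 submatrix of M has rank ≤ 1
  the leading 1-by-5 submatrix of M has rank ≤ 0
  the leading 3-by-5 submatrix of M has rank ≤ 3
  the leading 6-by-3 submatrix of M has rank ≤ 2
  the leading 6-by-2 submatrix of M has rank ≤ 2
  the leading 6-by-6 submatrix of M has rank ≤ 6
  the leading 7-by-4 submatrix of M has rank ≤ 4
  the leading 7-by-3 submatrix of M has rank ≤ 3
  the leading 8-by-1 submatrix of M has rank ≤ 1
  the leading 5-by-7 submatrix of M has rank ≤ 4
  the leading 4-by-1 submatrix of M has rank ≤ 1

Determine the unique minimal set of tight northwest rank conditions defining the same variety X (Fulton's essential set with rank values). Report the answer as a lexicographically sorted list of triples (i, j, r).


Propagating the 23 rank bounds to every northwest block:

  R[1]: 0 | 0 | 0 | 0 | 0 | 1 | 1 | 1
  R[2]: 0 | 0 | 0 | 0 | 1 | 2 | 2 | 2
  R[3]: 0 | 0 | 1 | 1 | 2 | 3 | 3 | 3
  R[4]: 0 | 0 | 1 | 2 | 3 | 4 | 4 | 4
  R[5]: 0 | 0 | 1 | 2 | 3 | 4 | 4 | 5
  R[6]: 0 | 1 | 2 | 3 | 4 | 5 | 5 | 6
  R[7]: 1 | 2 | 3 | 4 | 5 | 6 | 6 | 7
  R[8]: 1 | 2 | 3 | 4 | 5 | 6 | 7 | 8

giving w = (6, 5, 3, 4, 8, 2, 1, 7) via Δ²R.

ℓ(w)=17; the 5 essential cells (i,j,r):

[(1, 5, 0), (2, 4, 0), (5, 2, 0), (5, 7, 4), (6, 1, 0)]


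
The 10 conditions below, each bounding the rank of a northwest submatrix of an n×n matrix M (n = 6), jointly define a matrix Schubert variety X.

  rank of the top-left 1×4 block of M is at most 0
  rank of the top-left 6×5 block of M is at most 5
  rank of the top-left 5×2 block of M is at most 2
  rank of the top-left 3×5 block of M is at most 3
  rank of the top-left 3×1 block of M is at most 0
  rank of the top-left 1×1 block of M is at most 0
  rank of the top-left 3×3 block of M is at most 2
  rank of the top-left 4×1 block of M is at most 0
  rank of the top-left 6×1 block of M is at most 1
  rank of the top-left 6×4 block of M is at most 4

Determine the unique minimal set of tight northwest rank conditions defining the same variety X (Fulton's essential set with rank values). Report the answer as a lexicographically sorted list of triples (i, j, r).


Recovering R(i,j) via the rank-extension bound from the 10 conditions:

  i=1: 0, 0, 0, 0, 1, 1
  i=2: 0, 1, 1, 1, 2, 2
  i=3: 0, 1, 2, 2, 3, 3
  i=4: 0, 1, 2, 3, 4, 4
  i=5: 1, 2, 3, 4, 5, 5
  i=6: 1, 2, 3, 4, 5, 6

so w = (5, 2, 3, 4, 1, 6).

D(w) has 7 cells with 2 SE-corners; essential set:

[(1, 4, 0), (4, 1, 0)]


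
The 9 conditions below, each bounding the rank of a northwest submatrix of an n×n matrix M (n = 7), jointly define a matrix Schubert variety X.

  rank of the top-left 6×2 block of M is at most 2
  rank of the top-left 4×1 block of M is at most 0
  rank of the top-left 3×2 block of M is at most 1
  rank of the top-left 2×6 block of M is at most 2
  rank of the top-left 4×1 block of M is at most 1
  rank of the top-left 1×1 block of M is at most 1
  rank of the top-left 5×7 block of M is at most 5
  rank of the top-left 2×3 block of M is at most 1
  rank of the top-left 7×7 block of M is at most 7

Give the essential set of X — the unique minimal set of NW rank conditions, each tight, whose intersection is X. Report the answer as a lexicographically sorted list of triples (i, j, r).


The tightest implied rank at each (i,j), from the 9 conditions:

  i=1: 0, 1, 1, 1, 1, 1, 1
  i=2: 0, 1, 1, 2, 2, 2, 2
  i=3: 0, 1, 2, 3, 3, 3, 3
  i=4: 0, 1, 2, 3, 4, 4, 4
  i=5: 1, 2, 3, 4, 5, 5, 5
  i=6: 1, 2, 3, 4, 5, 6, 6
  i=7: 1, 2, 3, 4, 5, 6, 7

hence w(1..7) = (2, 4, 3, 5, 1, 6, 7).

Rothe diagram D(w) (5 cells), 2 SE-corners (essential conditions):

[(2, 3, 1), (4, 1, 0)]


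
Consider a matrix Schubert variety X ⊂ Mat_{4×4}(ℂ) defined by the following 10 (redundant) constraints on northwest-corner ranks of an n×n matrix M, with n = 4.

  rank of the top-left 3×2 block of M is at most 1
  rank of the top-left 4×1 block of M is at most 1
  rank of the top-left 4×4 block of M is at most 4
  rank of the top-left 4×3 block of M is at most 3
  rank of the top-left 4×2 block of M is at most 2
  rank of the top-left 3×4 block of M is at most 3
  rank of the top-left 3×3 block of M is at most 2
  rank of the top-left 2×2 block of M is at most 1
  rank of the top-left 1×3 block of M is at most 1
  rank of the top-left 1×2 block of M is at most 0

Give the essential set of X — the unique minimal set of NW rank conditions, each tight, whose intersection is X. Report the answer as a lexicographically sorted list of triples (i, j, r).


Recovering R(i,j) via the rank-extension bound from the 10 conditions:

  row 1: 0, 0, 1, 1
  row 2: 1, 1, 2, 2
  row 3: 1, 1, 2, 3
  row 4: 1, 2, 3, 4

the unique w with this rank table is (3, 1, 4, 2).

Fulton essential set (2 of the 3 Rothe cells):

[(1, 2, 0), (3, 2, 1)]


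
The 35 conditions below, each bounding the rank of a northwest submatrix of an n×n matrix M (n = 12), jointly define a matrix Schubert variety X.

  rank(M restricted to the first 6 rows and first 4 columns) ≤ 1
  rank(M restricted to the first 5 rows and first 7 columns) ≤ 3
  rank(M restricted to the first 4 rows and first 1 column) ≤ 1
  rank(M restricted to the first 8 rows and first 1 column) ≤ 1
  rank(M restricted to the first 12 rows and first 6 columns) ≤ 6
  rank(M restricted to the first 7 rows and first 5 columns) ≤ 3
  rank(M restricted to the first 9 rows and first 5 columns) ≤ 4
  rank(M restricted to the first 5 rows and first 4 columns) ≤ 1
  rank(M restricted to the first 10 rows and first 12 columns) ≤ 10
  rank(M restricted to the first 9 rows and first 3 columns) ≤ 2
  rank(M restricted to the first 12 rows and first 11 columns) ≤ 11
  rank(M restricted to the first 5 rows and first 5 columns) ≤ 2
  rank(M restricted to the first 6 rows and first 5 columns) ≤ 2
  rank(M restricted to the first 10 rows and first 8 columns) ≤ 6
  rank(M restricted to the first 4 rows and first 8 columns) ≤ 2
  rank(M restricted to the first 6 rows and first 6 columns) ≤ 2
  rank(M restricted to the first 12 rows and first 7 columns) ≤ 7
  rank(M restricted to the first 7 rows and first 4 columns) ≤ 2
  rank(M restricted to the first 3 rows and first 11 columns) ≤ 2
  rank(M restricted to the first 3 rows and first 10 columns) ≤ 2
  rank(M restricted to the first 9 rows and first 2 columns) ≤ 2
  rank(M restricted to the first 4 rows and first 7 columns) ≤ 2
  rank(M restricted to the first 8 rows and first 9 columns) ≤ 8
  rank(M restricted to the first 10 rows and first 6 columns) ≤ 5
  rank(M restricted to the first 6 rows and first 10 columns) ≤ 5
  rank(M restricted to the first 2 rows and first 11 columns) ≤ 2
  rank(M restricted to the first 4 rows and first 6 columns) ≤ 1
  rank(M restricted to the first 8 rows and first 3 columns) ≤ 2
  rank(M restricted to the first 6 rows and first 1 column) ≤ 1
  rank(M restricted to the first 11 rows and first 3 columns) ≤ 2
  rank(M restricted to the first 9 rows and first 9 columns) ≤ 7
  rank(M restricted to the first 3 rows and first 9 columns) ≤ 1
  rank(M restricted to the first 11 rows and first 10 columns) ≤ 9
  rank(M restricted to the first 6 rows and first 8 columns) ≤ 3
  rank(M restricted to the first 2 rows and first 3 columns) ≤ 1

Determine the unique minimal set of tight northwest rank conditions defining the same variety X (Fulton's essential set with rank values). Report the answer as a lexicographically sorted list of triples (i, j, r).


Propagating the 35 rank bounds to every northwest block:

  i=1: 1 | 1 | 1 | 1 | 1 | 1 | 1 | 1 | 1 | 1 | 1 | 1
  i=2: 1 | 1 | 1 | 1 | 1 | 1 | 1 | 1 | 1 | 2 | 2 | 2
  i=3: 1 | 1 | 1 | 1 | 1 | 1 | 1 | 1 | 1 | 2 | 2 | 3
  i=4: 1 | 1 | 1 | 1 | 1 | 1 | 2 | 2 | 2 | 3 | 3 | 4
  i=5: 1 | 1 | 1 | 1 | 2 | 2 | 3 | 3 | 3 | 4 | 4 | 5
  i=6: 1 | 1 | 1 | 1 | 2 | 2 | 3 | 3 | 4 | 5 | 5 | 6
  i=7: 1 | 2 | 2 | 2 | 3 | 3 | 4 | 4 | 5 | 6 | 6 | 7
  i=8: 1 | 2 | 2 | 3 | 4 | 4 | 5 | 5 | 6 | 7 | 7 | 8
  i=9: 1 | 2 | 2 | 3 | 4 | 5 | 6 | 6 | 7 | 8 | 8 | 9
  i=10: 1 | 2 | 2 | 3 | 4 | 5 | 6 | 6 | 7 | 8 | 9 | 10
  i=11: 1 | 2 | 2 | 3 | 4 | 5 | 6 | 7 | 8 | 9 | 10 | 11
  i=12: 1 | 2 | 3 | 4 | 5 | 6 | 7 | 8 | 9 | 10 | 11 | 12

the unique w with this rank table is (1, 10, 12, 7, 5, 9, 2, 4, 6, 11, 8, 3).

Rothe diagram D(w) (35 cells), 8 SE-corners (essential conditions):

[(3, 9, 1), (3, 11, 2), (4, 6, 1), (6, 4, 1), (6, 6, 2), (6, 8, 3), (10, 8, 6), (11, 3, 2)]


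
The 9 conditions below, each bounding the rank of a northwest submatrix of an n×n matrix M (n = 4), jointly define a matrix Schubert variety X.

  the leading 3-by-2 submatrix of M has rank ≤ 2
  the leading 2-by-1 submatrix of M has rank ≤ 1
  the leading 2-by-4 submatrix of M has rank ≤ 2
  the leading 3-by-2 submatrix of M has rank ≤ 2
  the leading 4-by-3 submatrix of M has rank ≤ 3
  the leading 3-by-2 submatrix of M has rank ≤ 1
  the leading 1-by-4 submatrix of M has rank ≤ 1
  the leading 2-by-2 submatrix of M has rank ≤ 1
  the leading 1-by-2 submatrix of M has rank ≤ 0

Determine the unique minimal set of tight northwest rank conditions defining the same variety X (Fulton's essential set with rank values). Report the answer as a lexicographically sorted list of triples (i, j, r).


Propagating the 9 rank bounds to every northwest block:

  R[1]: 0 | 0 | 1 | 1
  R[2]: 1 | 1 | 2 | 2
  R[3]: 1 | 1 | 2 | 3
  R[4]: 1 | 2 | 3 | 4

giving w = (3, 1, 4, 2) via Δ²R.

Fulton essential set (2 of the 3 Rothe cells):

[(1, 2, 0), (3, 2, 1)]


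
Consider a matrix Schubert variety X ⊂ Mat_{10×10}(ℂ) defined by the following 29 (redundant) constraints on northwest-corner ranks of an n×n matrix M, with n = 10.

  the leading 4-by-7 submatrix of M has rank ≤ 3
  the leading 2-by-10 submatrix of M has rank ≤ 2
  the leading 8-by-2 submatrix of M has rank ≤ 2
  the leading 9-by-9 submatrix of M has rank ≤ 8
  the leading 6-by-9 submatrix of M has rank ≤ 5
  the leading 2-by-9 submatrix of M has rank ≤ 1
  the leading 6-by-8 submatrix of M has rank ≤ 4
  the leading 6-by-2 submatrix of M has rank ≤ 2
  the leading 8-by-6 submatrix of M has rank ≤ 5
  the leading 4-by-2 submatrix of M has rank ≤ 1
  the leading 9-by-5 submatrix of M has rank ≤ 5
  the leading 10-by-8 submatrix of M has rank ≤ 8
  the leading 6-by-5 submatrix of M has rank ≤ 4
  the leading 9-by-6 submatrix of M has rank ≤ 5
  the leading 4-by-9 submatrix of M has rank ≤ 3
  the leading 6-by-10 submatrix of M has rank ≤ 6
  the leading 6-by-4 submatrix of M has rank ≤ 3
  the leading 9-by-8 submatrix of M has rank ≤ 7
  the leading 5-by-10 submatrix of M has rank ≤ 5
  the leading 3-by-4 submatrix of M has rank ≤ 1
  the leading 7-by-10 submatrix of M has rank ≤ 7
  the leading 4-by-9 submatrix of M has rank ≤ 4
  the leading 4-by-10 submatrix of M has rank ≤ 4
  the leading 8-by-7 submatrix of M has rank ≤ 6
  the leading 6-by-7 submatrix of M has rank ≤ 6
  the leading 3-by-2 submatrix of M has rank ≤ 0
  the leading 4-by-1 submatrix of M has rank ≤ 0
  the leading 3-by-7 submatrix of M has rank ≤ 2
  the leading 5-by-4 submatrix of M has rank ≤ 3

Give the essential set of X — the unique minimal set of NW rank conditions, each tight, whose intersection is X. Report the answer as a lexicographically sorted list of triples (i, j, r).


Reconstructing r_w from the 29 given conditions:

  R[1]: 0  0  1  1  1  1  1  1  1  1
  R[2]: 0  0  1  1  1  1  1  1  1  2
  R[3]: 0  0  1  1  2  2  2  2  2  3
  R[4]: 0  1  2  2  3  3  3  3  3  4
  R[5]: 1  2  3  3  4  4  4  4  4  5
  R[6]: 1  2  3  3  4  4  4  4  5  6
  R[7]: 1  2  3  4  5  5  5  5  6  7
  R[8]: 1  2  3  4  5  5  6  6  7  8
  R[9]: 1  2  3  4  5  5  6  7  8  9
  R[10]: 1  2  3  4  5  6  7  8  9  10

hence w(1..10) = (3, 10, 5, 2, 1, 9, 4, 7, 8, 6).

|D(w)|=20, |Ess(w)|=7:

[(2, 9, 1), (3, 2, 0), (3, 4, 1), (4, 1, 0), (6, 4, 3), (6, 8, 4), (9, 6, 5)]


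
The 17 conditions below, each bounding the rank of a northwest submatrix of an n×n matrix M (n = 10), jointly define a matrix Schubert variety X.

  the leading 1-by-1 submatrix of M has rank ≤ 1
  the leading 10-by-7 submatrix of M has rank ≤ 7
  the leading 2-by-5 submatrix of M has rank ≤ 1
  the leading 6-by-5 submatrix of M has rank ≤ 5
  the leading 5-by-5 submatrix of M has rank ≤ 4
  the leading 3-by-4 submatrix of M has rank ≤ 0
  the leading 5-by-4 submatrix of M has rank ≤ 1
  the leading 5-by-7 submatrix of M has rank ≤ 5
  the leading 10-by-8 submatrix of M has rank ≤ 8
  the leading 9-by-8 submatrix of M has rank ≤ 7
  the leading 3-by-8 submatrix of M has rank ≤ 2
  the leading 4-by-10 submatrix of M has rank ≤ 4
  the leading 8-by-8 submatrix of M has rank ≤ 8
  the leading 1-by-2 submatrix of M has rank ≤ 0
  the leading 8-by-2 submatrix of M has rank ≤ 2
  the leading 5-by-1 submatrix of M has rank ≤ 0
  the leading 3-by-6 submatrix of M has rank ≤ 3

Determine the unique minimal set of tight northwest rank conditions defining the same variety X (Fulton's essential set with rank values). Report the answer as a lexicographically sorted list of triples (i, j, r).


Recovering R(i,j) via the rank-extension bound from the 17 conditions:

  R[1]: 0 | 0 | 0 | 0 | 1 | 1 | 1 | 1 | 1 | 1
  R[2]: 0 | 0 | 0 | 0 | 1 | 2 | 2 | 2 | 2 | 2
  R[3]: 0 | 0 | 0 | 0 | 1 | 2 | 2 | 2 | 3 | 3
  R[4]: 0 | 1 | 1 | 1 | 2 | 3 | 3 | 3 | 4 | 4
  R[5]: 0 | 1 | 1 | 1 | 2 | 3 | 4 | 4 | 5 | 5
  R[6]: 1 | 2 | 2 | 2 | 3 | 4 | 5 | 5 | 6 | 6
  R[7]: 1 | 2 | 3 | 3 | 4 | 5 | 6 | 6 | 7 | 7
  R[8]: 1 | 2 | 3 | 4 | 5 | 6 | 7 | 7 | 8 | 8
  R[9]: 1 | 2 | 3 | 4 | 5 | 6 | 7 | 7 | 8 | 9
  R[10]: 1 | 2 | 3 | 4 | 5 | 6 | 7 | 8 | 9 | 10

so w = (5, 6, 9, 2, 7, 1, 3, 4, 10, 8).

Rothe diagram D(w) (19 cells), 5 SE-corners (essential conditions):

[(3, 4, 0), (3, 8, 2), (5, 1, 0), (5, 4, 1), (9, 8, 7)]


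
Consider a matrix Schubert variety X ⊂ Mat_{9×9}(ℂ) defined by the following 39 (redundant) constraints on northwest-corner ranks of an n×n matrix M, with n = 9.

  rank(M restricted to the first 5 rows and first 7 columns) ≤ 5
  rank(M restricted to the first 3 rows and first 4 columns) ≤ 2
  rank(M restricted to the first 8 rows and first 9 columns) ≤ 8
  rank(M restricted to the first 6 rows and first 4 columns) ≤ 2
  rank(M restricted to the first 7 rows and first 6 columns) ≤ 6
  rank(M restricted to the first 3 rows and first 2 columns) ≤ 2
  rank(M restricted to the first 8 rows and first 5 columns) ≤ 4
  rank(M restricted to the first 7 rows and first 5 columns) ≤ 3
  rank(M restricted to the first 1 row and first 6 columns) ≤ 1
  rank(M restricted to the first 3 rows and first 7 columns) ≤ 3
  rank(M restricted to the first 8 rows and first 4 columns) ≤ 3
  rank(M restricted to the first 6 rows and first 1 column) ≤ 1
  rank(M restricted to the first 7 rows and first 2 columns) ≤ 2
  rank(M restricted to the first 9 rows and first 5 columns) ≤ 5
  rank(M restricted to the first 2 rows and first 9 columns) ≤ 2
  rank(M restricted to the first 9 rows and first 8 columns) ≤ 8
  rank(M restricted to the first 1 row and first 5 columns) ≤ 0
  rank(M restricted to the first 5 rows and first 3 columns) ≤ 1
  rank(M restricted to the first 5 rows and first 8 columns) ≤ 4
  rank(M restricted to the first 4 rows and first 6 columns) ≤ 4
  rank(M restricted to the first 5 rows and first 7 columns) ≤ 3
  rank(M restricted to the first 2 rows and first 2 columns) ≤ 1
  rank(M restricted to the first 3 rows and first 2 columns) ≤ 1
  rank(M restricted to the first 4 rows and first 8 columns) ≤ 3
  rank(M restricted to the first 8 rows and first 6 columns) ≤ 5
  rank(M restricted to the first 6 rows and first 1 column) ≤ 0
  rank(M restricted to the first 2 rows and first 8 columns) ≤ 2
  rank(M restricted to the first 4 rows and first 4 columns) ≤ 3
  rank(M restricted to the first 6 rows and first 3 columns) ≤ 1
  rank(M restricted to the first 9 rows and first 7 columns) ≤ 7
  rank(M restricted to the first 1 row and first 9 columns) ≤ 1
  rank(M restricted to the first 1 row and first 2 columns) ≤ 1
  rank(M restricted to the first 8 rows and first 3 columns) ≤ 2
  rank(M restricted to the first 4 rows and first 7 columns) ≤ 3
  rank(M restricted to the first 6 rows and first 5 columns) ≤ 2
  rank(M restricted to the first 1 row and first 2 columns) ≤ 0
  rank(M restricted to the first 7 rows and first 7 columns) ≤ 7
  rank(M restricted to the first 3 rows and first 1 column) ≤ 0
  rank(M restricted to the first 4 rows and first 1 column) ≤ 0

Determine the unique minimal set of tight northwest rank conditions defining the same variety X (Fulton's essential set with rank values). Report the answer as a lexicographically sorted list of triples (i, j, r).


Computing R[i][j] = min implied NW-rank bound (n=9, 39 conditions):

  0 | 0 | 0 | 0 | 0 | 1 | 1 | 1 | 1
  0 | 1 | 1 | 1 | 1 | 2 | 2 | 2 | 2
  0 | 1 | 1 | 2 | 2 | 3 | 3 | 3 | 3
  0 | 1 | 1 | 2 | 2 | 3 | 3 | 3 | 4
  0 | 1 | 1 | 2 | 2 | 3 | 3 | 4 | 5
  0 | 1 | 1 | 2 | 2 | 3 | 4 | 5 | 6
  1 | 2 | 2 | 3 | 3 | 4 | 5 | 6 | 7
  1 | 2 | 2 | 3 | 4 | 5 | 6 | 7 | 8
  1 | 2 | 3 | 4 | 5 | 6 | 7 | 8 | 9

hence w(1..9) = (6, 2, 4, 9, 8, 7, 1, 5, 3).

Fulton essential set (7 of the 21 Rothe cells):

[(1, 5, 0), (4, 8, 3), (5, 7, 3), (6, 1, 0), (6, 3, 1), (6, 5, 2), (8, 3, 2)]
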